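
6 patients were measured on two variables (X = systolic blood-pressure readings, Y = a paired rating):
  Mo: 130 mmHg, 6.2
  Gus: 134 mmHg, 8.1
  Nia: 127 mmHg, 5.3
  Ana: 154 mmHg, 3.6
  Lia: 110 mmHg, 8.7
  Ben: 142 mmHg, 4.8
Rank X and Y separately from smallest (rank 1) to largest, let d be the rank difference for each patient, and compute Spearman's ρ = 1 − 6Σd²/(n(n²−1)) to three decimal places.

Ranks of variable 1: 3, 4, 2, 6, 1, 5
Ranks of variable 2: 4, 5, 3, 1, 6, 2
d = r₁ − r₂: -1, -1, -1, 5, -5, 3
d²: 1, 1, 1, 25, 25, 9; Σd² = 62
ρ = 1 − 6·62/(6·35) = 1 − 372/210 = -0.771

-0.771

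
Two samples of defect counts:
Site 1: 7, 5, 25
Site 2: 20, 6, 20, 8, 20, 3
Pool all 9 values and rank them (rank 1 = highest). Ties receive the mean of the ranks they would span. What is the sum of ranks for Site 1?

15

Sorted (descending): 25, 20, 20, 20, 8, 7, 6, 5, 3
The 3 values of 20 occupy positions 2–4 → average rank 3.
Site 1 values → pooled ranks: 7→6, 5→8, 25→1
Rank sum = 6 + 8 + 1 = 15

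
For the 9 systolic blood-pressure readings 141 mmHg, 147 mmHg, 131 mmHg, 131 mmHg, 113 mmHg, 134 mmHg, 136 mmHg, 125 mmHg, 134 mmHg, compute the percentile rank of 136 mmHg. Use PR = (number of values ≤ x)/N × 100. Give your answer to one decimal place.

N = 9.
Strictly below 136: 6. Equal to 136: 1.
PR = 7/9 × 100 = 77.8

77.8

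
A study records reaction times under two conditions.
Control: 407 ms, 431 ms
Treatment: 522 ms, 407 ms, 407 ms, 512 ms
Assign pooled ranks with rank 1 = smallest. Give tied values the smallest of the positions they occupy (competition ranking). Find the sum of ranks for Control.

5

Sorted (ascending): 407, 407, 407, 431, 512, 522
The 3 values of 407 occupy positions 1–3 → each gets rank 1.
Control values → pooled ranks: 407→1, 431→4
Rank sum = 1 + 4 = 5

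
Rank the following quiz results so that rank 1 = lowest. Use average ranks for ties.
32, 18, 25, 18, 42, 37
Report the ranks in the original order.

Sorted (ascending): 18, 18, 25, 32, 37, 42
The 2 values of 18 occupy positions 1–2 → average rank (1+2)/2 = 1.5.

4, 1.5, 3, 1.5, 6, 5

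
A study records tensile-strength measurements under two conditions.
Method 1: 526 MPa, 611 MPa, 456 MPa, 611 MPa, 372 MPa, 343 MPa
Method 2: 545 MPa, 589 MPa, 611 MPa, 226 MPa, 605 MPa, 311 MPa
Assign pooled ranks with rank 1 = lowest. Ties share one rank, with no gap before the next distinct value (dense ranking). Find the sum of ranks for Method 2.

Sorted (ascending): 226, 311, 343, 372, 456, 526, 545, 589, 605, 611, 611, 611
The 3 values of 611 share dense rank 10.
Remaining distinct values take the next consecutive integers.
Method 2 values → pooled ranks: 545→7, 589→8, 611→10, 226→1, 605→9, 311→2
Rank sum = 7 + 8 + 10 + 1 + 9 + 2 = 37

37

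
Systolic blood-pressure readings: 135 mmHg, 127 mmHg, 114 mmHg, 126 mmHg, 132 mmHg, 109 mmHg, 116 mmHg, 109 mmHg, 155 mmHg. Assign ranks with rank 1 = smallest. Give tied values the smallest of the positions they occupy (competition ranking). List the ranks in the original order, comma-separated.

8, 6, 3, 5, 7, 1, 4, 1, 9

Sorted (ascending): 109, 109, 114, 116, 126, 127, 132, 135, 155
The 2 values of 109 occupy positions 1–2 → each gets rank 1.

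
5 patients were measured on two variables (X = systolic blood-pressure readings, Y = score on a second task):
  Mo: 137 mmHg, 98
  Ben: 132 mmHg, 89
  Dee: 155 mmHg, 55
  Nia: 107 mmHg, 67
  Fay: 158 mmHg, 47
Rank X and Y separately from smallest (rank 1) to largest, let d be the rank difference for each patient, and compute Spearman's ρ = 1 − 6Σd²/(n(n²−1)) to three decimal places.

Ranks of variable 1: 3, 2, 4, 1, 5
Ranks of variable 2: 5, 4, 2, 3, 1
d = r₁ − r₂: -2, -2, 2, -2, 4
d²: 4, 4, 4, 4, 16; Σd² = 32
ρ = 1 − 6·32/(5·24) = 1 − 192/120 = -0.600

-0.600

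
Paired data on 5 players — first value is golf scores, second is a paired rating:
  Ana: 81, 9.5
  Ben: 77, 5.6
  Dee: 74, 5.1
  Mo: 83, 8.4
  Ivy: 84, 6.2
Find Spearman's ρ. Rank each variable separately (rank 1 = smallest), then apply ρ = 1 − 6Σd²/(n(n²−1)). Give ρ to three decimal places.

Ranks of variable 1: 3, 2, 1, 4, 5
Ranks of variable 2: 5, 2, 1, 4, 3
d = r₁ − r₂: -2, 0, 0, 0, 2
d²: 4, 0, 0, 0, 4; Σd² = 8
ρ = 1 − 6·8/(5·24) = 1 − 48/120 = 0.600

0.600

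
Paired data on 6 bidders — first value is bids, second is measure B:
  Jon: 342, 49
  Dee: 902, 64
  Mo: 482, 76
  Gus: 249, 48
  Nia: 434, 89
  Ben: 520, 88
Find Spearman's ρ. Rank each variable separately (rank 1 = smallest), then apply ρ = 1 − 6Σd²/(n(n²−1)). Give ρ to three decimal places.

Ranks of variable 1: 2, 6, 4, 1, 3, 5
Ranks of variable 2: 2, 3, 4, 1, 6, 5
d = r₁ − r₂: 0, 3, 0, 0, -3, 0
d²: 0, 9, 0, 0, 9, 0; Σd² = 18
ρ = 1 − 6·18/(6·35) = 1 − 108/210 = 0.486

0.486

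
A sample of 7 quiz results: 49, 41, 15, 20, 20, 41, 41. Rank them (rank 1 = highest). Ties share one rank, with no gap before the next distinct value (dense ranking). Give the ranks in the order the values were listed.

1, 2, 4, 3, 3, 2, 2

Sorted (descending): 49, 41, 41, 41, 20, 20, 15
The 3 values of 41 share dense rank 2.
The 2 values of 20 share dense rank 3.
Remaining distinct values take the next consecutive integers.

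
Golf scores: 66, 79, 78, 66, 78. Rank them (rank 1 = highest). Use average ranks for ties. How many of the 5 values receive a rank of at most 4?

Sorted (descending): 79, 78, 78, 66, 66
The 2 values of 78 occupy positions 2–3 → average rank (2+3)/2 = 2.5.
The 2 values of 66 occupy positions 4–5 → average rank (4+5)/2 = 4.5.
Ranks ≤ 4: {1, 2.5, 2.5} → 3 values.

3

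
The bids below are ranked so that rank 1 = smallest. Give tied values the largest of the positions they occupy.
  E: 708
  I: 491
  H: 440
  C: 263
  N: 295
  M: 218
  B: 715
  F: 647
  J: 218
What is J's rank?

Sorted (ascending): 218, 218, 263, 295, 440, 491, 647, 708, 715
The 2 values of 218 occupy positions 1–2 → each gets rank 2.
J has value 218 → rank 2.

2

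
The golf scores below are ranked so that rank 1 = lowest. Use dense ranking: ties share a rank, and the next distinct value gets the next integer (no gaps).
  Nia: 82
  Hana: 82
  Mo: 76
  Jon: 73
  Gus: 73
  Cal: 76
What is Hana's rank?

3

Sorted (ascending): 73, 73, 76, 76, 82, 82
The 2 values of 73 share dense rank 1.
The 2 values of 76 share dense rank 2.
The 2 values of 82 share dense rank 3.
Hana has value 82 → rank 3.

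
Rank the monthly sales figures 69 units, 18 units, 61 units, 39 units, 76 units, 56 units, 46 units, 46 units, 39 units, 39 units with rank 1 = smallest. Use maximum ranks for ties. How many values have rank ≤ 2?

1

Sorted (ascending): 18, 39, 39, 39, 46, 46, 56, 61, 69, 76
The 3 values of 39 occupy positions 2–4 → each gets rank 4.
The 2 values of 46 occupy positions 5–6 → each gets rank 6.
Ranks ≤ 2: {1} → 1 value.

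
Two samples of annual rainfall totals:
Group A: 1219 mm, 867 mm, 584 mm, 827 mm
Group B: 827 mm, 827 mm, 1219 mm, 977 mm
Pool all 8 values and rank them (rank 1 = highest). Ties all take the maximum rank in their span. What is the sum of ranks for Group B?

Sorted (descending): 1219, 1219, 977, 867, 827, 827, 827, 584
The 2 values of 1219 occupy positions 1–2 → each gets rank 2.
The 3 values of 827 occupy positions 5–7 → each gets rank 7.
Group B values → pooled ranks: 827→7, 827→7, 1219→2, 977→3
Rank sum = 7 + 7 + 2 + 3 = 19

19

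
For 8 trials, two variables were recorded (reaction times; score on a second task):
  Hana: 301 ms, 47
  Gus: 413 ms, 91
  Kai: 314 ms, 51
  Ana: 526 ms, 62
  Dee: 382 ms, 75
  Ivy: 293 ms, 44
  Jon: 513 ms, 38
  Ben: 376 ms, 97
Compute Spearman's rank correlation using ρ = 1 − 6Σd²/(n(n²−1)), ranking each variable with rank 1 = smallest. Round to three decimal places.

Ranks of variable 1: 2, 6, 3, 8, 5, 1, 7, 4
Ranks of variable 2: 3, 7, 4, 5, 6, 2, 1, 8
d = r₁ − r₂: -1, -1, -1, 3, -1, -1, 6, -4
d²: 1, 1, 1, 9, 1, 1, 36, 16; Σd² = 66
ρ = 1 − 6·66/(8·63) = 1 − 396/504 = 0.214

0.214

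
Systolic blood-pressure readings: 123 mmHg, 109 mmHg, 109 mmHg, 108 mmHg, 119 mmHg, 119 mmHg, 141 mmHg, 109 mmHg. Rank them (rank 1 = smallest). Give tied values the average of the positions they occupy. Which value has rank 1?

Sorted (ascending): 108, 109, 109, 109, 119, 119, 123, 141
The 3 values of 109 occupy positions 2–4 → average rank 3.
The 2 values of 119 occupy positions 5–6 → average rank (5+6)/2 = 5.5.
Rank 1 → value 108.

108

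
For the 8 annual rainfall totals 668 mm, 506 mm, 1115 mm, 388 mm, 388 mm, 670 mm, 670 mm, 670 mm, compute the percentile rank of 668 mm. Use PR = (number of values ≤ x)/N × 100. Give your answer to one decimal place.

50.0

N = 8.
Strictly below 668: 3. Equal to 668: 1.
PR = 4/8 × 100 = 50.0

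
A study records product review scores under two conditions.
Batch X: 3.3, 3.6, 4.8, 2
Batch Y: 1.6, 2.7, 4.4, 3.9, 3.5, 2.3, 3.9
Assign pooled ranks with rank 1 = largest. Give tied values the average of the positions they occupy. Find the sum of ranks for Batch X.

Sorted (descending): 4.8, 4.4, 3.9, 3.9, 3.6, 3.5, 3.3, 2.7, 2.3, 2, 1.6
The 2 values of 3.9 occupy positions 3–4 → average rank (3+4)/2 = 3.5.
Batch X values → pooled ranks: 3.3→7, 3.6→5, 4.8→1, 2→10
Rank sum = 7 + 5 + 1 + 10 = 23

23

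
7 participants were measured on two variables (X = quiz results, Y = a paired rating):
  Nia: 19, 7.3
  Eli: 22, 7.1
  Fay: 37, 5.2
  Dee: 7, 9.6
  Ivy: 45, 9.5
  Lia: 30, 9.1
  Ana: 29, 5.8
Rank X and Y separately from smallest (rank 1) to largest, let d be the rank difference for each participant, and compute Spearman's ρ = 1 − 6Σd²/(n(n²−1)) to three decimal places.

Ranks of variable 1: 2, 3, 6, 1, 7, 5, 4
Ranks of variable 2: 4, 3, 1, 7, 6, 5, 2
d = r₁ − r₂: -2, 0, 5, -6, 1, 0, 2
d²: 4, 0, 25, 36, 1, 0, 4; Σd² = 70
ρ = 1 − 6·70/(7·48) = 1 − 420/336 = -0.250

-0.250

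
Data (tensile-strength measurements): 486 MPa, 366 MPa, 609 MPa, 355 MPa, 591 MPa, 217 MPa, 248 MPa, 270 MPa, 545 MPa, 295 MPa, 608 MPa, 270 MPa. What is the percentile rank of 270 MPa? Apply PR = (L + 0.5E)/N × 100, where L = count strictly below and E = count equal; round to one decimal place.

25.0

N = 12.
Strictly below 270: 2. Equal to 270: 2.
PR = (2 + 0.5·2)/12 × 100 = 25.0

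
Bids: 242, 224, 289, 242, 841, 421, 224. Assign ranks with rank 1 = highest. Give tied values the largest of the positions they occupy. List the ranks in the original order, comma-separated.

Sorted (descending): 841, 421, 289, 242, 242, 224, 224
The 2 values of 242 occupy positions 4–5 → each gets rank 5.
The 2 values of 224 occupy positions 6–7 → each gets rank 7.

5, 7, 3, 5, 1, 2, 7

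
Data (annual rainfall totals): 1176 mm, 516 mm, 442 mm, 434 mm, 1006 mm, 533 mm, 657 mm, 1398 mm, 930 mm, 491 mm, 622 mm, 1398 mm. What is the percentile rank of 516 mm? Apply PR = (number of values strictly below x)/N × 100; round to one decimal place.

25.0

N = 12.
Strictly below 516: 3. Equal to 516: 1.
PR = 3/12 × 100 = 25.0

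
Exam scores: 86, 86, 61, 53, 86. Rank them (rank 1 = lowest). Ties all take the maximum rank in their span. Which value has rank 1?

Sorted (ascending): 53, 61, 86, 86, 86
The 3 values of 86 occupy positions 3–5 → each gets rank 5.
Rank 1 → value 53.

53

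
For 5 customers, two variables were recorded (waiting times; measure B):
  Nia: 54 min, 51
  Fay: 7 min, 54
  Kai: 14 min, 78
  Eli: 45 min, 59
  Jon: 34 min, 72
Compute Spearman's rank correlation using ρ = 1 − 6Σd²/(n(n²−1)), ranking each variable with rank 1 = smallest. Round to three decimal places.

-0.400

Ranks of variable 1: 5, 1, 2, 4, 3
Ranks of variable 2: 1, 2, 5, 3, 4
d = r₁ − r₂: 4, -1, -3, 1, -1
d²: 16, 1, 9, 1, 1; Σd² = 28
ρ = 1 − 6·28/(5·24) = 1 − 168/120 = -0.400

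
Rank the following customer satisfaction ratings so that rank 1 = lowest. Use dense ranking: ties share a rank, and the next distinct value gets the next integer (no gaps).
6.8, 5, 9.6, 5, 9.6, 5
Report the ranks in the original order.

Sorted (ascending): 5, 5, 5, 6.8, 9.6, 9.6
The 3 values of 5 share dense rank 1.
The 2 values of 9.6 share dense rank 3.
Remaining distinct values take the next consecutive integers.

2, 1, 3, 1, 3, 1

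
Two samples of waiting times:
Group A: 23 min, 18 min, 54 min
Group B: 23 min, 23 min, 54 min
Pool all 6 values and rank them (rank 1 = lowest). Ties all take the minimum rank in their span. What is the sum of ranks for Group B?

Sorted (ascending): 18, 23, 23, 23, 54, 54
The 3 values of 23 occupy positions 2–4 → each gets rank 2.
The 2 values of 54 occupy positions 5–6 → each gets rank 5.
Group B values → pooled ranks: 23→2, 23→2, 54→5
Rank sum = 2 + 2 + 5 = 9

9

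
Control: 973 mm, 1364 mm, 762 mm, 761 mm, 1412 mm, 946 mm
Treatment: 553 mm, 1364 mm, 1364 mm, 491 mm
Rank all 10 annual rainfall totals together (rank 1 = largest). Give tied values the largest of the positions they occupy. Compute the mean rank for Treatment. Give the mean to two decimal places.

6.75

Sorted (descending): 1412, 1364, 1364, 1364, 973, 946, 762, 761, 553, 491
The 3 values of 1364 occupy positions 2–4 → each gets rank 4.
Treatment values → pooled ranks: 553→9, 1364→4, 1364→4, 491→10
Mean rank = (9 + 4 + 4 + 10) / 4 = 6.75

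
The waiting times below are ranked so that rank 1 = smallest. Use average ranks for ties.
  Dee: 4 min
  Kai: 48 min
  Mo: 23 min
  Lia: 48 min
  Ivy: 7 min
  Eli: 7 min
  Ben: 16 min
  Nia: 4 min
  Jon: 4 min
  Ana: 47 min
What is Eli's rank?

4.5

Sorted (ascending): 4, 4, 4, 7, 7, 16, 23, 47, 48, 48
The 3 values of 4 occupy positions 1–3 → average rank 2.
The 2 values of 7 occupy positions 4–5 → average rank (4+5)/2 = 4.5.
The 2 values of 48 occupy positions 9–10 → average rank (9+10)/2 = 9.5.
Eli has value 7 min → rank 4.5.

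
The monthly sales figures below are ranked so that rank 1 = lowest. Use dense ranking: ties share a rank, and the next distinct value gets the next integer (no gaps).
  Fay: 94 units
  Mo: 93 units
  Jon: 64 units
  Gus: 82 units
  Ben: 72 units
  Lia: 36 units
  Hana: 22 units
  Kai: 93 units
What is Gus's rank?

5

Sorted (ascending): 22, 36, 64, 72, 82, 93, 93, 94
The 2 values of 93 share dense rank 6.
Remaining distinct values take the next consecutive integers.
Gus has value 82 units → rank 5.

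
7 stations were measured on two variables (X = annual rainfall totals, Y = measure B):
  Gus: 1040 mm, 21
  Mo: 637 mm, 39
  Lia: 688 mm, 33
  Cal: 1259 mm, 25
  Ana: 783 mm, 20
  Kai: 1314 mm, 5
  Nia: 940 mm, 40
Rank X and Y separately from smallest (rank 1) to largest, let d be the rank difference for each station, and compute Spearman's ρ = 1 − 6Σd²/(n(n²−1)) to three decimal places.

Ranks of variable 1: 5, 1, 2, 6, 3, 7, 4
Ranks of variable 2: 3, 6, 5, 4, 2, 1, 7
d = r₁ − r₂: 2, -5, -3, 2, 1, 6, -3
d²: 4, 25, 9, 4, 1, 36, 9; Σd² = 88
ρ = 1 − 6·88/(7·48) = 1 − 528/336 = -0.571

-0.571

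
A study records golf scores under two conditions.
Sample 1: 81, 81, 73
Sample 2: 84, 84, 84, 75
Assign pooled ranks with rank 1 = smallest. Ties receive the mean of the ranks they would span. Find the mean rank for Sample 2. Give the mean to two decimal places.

Sorted (ascending): 73, 75, 81, 81, 84, 84, 84
The 2 values of 81 occupy positions 3–4 → average rank (3+4)/2 = 3.5.
The 3 values of 84 occupy positions 5–7 → average rank 6.
Sample 2 values → pooled ranks: 84→6, 84→6, 84→6, 75→2
Mean rank = (6 + 6 + 6 + 2) / 4 = 5.00

5.00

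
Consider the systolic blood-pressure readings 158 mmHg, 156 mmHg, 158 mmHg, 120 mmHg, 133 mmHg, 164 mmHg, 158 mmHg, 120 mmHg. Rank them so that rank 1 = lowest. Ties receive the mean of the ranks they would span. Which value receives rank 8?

Sorted (ascending): 120, 120, 133, 156, 158, 158, 158, 164
The 2 values of 120 occupy positions 1–2 → average rank (1+2)/2 = 1.5.
The 3 values of 158 occupy positions 5–7 → average rank 6.
Rank 8 → value 164.

164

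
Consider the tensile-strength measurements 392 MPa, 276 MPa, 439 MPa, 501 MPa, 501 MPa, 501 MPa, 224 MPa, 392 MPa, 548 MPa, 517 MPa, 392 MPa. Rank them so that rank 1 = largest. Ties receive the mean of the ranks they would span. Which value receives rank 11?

224

Sorted (descending): 548, 517, 501, 501, 501, 439, 392, 392, 392, 276, 224
The 3 values of 501 occupy positions 3–5 → average rank 4.
The 3 values of 392 occupy positions 7–9 → average rank 8.
Rank 11 → value 224.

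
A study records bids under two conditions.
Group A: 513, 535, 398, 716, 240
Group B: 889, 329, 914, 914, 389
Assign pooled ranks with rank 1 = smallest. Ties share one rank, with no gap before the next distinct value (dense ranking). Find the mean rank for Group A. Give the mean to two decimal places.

Sorted (ascending): 240, 329, 389, 398, 513, 535, 716, 889, 914, 914
The 2 values of 914 share dense rank 9.
Remaining distinct values take the next consecutive integers.
Group A values → pooled ranks: 513→5, 535→6, 398→4, 716→7, 240→1
Mean rank = (5 + 6 + 4 + 7 + 1) / 5 = 4.60

4.60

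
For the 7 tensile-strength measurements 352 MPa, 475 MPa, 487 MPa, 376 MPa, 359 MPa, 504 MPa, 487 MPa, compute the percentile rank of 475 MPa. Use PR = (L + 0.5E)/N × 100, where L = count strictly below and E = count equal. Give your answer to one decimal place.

50.0

N = 7.
Strictly below 475: 3. Equal to 475: 1.
PR = (3 + 0.5·1)/7 × 100 = 50.0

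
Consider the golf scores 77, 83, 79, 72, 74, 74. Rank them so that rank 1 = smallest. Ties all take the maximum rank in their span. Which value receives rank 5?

Sorted (ascending): 72, 74, 74, 77, 79, 83
The 2 values of 74 occupy positions 2–3 → each gets rank 3.
Rank 5 → value 79.

79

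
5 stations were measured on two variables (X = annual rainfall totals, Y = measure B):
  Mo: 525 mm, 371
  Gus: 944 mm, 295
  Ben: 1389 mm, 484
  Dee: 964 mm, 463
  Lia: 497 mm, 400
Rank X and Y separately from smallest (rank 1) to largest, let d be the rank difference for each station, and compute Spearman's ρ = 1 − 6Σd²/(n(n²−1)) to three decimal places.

Ranks of variable 1: 2, 3, 5, 4, 1
Ranks of variable 2: 2, 1, 5, 4, 3
d = r₁ − r₂: 0, 2, 0, 0, -2
d²: 0, 4, 0, 0, 4; Σd² = 8
ρ = 1 − 6·8/(5·24) = 1 − 48/120 = 0.600

0.600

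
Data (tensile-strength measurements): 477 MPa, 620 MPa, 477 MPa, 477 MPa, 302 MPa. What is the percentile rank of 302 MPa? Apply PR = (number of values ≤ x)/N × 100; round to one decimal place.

20.0

N = 5.
Strictly below 302: 0. Equal to 302: 1.
PR = 1/5 × 100 = 20.0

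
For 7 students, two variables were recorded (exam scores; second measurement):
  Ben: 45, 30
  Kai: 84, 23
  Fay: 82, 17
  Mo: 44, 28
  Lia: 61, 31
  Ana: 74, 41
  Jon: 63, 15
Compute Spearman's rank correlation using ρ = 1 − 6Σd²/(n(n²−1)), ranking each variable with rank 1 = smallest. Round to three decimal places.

Ranks of variable 1: 2, 7, 6, 1, 3, 5, 4
Ranks of variable 2: 5, 3, 2, 4, 6, 7, 1
d = r₁ − r₂: -3, 4, 4, -3, -3, -2, 3
d²: 9, 16, 16, 9, 9, 4, 9; Σd² = 72
ρ = 1 − 6·72/(7·48) = 1 − 432/336 = -0.286

-0.286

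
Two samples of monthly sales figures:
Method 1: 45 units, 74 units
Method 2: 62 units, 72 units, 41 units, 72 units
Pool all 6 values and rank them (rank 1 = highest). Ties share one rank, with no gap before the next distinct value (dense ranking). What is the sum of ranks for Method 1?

5

Sorted (descending): 74, 72, 72, 62, 45, 41
The 2 values of 72 share dense rank 2.
Remaining distinct values take the next consecutive integers.
Method 1 values → pooled ranks: 45→4, 74→1
Rank sum = 4 + 1 = 5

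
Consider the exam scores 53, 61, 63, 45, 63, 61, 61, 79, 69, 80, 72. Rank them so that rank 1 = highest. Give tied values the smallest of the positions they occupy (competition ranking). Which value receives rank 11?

Sorted (descending): 80, 79, 72, 69, 63, 63, 61, 61, 61, 53, 45
The 2 values of 63 occupy positions 5–6 → each gets rank 5.
The 3 values of 61 occupy positions 7–9 → each gets rank 7.
Rank 11 → value 45.

45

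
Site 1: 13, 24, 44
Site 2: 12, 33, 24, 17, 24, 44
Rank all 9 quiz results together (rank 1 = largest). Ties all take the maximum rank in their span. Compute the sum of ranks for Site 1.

Sorted (descending): 44, 44, 33, 24, 24, 24, 17, 13, 12
The 2 values of 44 occupy positions 1–2 → each gets rank 2.
The 3 values of 24 occupy positions 4–6 → each gets rank 6.
Site 1 values → pooled ranks: 13→8, 24→6, 44→2
Rank sum = 8 + 6 + 2 = 16

16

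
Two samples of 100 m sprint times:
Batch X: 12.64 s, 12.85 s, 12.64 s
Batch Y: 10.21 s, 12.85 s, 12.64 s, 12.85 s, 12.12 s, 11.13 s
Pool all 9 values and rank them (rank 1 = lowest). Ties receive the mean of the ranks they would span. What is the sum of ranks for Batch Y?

27

Sorted (ascending): 10.21, 11.13, 12.12, 12.64, 12.64, 12.64, 12.85, 12.85, 12.85
The 3 values of 12.64 occupy positions 4–6 → average rank 5.
The 3 values of 12.85 occupy positions 7–9 → average rank 8.
Batch Y values → pooled ranks: 10.21→1, 12.85→8, 12.64→5, 12.85→8, 12.12→3, 11.13→2
Rank sum = 1 + 8 + 5 + 8 + 3 + 2 = 27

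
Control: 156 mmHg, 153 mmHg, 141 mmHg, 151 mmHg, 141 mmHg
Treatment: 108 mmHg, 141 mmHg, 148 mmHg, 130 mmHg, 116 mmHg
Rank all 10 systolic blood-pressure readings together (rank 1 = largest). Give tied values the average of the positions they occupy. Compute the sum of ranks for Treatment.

37

Sorted (descending): 156, 153, 151, 148, 141, 141, 141, 130, 116, 108
The 3 values of 141 occupy positions 5–7 → average rank 6.
Treatment values → pooled ranks: 108→10, 141→6, 148→4, 130→8, 116→9
Rank sum = 10 + 6 + 4 + 8 + 9 = 37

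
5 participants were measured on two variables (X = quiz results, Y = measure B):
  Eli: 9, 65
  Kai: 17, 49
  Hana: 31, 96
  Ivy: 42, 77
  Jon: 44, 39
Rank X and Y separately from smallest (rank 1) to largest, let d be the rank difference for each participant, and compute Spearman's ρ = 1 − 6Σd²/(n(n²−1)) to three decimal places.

-0.200

Ranks of variable 1: 1, 2, 3, 4, 5
Ranks of variable 2: 3, 2, 5, 4, 1
d = r₁ − r₂: -2, 0, -2, 0, 4
d²: 4, 0, 4, 0, 16; Σd² = 24
ρ = 1 − 6·24/(5·24) = 1 − 144/120 = -0.200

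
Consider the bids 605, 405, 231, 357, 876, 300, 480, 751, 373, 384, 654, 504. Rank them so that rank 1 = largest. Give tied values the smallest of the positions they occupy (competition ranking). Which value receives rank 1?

876

Sorted (descending): 876, 751, 654, 605, 504, 480, 405, 384, 373, 357, 300, 231
No ties — each value takes its position as its rank.
Rank 1 → value 876.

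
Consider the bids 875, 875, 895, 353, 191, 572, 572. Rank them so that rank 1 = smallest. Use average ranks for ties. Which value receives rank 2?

Sorted (ascending): 191, 353, 572, 572, 875, 875, 895
The 2 values of 572 occupy positions 3–4 → average rank (3+4)/2 = 3.5.
The 2 values of 875 occupy positions 5–6 → average rank (5+6)/2 = 5.5.
Rank 2 → value 353.

353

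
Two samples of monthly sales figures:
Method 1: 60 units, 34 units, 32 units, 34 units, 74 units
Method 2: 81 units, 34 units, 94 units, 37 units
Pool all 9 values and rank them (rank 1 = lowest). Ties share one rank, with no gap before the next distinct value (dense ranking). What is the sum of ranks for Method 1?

14

Sorted (ascending): 32, 34, 34, 34, 37, 60, 74, 81, 94
The 3 values of 34 share dense rank 2.
Remaining distinct values take the next consecutive integers.
Method 1 values → pooled ranks: 60→4, 34→2, 32→1, 34→2, 74→5
Rank sum = 4 + 2 + 1 + 2 + 5 = 14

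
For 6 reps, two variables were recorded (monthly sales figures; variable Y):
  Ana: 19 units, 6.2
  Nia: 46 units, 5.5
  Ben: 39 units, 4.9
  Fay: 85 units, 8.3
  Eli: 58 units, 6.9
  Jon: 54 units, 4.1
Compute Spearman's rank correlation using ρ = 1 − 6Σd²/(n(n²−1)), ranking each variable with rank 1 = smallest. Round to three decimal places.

0.486

Ranks of variable 1: 1, 3, 2, 6, 5, 4
Ranks of variable 2: 4, 3, 2, 6, 5, 1
d = r₁ − r₂: -3, 0, 0, 0, 0, 3
d²: 9, 0, 0, 0, 0, 9; Σd² = 18
ρ = 1 − 6·18/(6·35) = 1 − 108/210 = 0.486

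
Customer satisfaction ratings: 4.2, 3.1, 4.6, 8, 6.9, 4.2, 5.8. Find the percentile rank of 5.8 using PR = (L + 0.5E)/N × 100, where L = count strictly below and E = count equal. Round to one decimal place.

64.3

N = 7.
Strictly below 5.8: 4. Equal to 5.8: 1.
PR = (4 + 0.5·1)/7 × 100 = 64.3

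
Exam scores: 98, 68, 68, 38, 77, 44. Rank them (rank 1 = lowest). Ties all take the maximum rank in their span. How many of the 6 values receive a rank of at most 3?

2

Sorted (ascending): 38, 44, 68, 68, 77, 98
The 2 values of 68 occupy positions 3–4 → each gets rank 4.
Ranks ≤ 3: {1, 2} → 2 values.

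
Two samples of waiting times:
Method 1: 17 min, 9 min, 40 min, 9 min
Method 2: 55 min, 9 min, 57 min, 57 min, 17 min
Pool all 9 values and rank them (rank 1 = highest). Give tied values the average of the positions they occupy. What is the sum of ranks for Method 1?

25.5

Sorted (descending): 57, 57, 55, 40, 17, 17, 9, 9, 9
The 2 values of 57 occupy positions 1–2 → average rank (1+2)/2 = 1.5.
The 2 values of 17 occupy positions 5–6 → average rank (5+6)/2 = 5.5.
The 3 values of 9 occupy positions 7–9 → average rank 8.
Method 1 values → pooled ranks: 17→5.5, 9→8, 40→4, 9→8
Rank sum = 5.5 + 8 + 4 + 8 = 25.5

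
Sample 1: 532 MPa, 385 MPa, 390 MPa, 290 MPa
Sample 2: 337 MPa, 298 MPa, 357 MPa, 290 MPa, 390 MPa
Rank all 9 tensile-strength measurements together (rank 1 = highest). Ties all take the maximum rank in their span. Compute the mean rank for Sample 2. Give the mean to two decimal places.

Sorted (descending): 532, 390, 390, 385, 357, 337, 298, 290, 290
The 2 values of 390 occupy positions 2–3 → each gets rank 3.
The 2 values of 290 occupy positions 8–9 → each gets rank 9.
Sample 2 values → pooled ranks: 337→6, 298→7, 357→5, 290→9, 390→3
Mean rank = (6 + 7 + 5 + 9 + 3) / 5 = 6.00

6.00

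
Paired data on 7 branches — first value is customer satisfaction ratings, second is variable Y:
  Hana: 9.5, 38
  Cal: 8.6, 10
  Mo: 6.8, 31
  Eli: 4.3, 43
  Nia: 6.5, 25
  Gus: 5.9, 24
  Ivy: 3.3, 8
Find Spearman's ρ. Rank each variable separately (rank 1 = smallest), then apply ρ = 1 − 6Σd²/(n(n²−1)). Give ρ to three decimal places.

Ranks of variable 1: 7, 6, 5, 2, 4, 3, 1
Ranks of variable 2: 6, 2, 5, 7, 4, 3, 1
d = r₁ − r₂: 1, 4, 0, -5, 0, 0, 0
d²: 1, 16, 0, 25, 0, 0, 0; Σd² = 42
ρ = 1 − 6·42/(7·48) = 1 − 252/336 = 0.250

0.250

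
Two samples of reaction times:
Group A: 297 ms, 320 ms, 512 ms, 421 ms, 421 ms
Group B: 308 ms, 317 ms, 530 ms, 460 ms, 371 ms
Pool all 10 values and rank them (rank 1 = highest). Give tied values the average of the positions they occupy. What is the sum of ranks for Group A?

Sorted (descending): 530, 512, 460, 421, 421, 371, 320, 317, 308, 297
The 2 values of 421 occupy positions 4–5 → average rank (4+5)/2 = 4.5.
Group A values → pooled ranks: 297→10, 320→7, 512→2, 421→4.5, 421→4.5
Rank sum = 10 + 7 + 2 + 4.5 + 4.5 = 28

28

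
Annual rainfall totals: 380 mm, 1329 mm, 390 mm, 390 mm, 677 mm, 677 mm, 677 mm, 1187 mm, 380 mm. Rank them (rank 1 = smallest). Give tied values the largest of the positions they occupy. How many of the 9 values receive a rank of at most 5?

4

Sorted (ascending): 380, 380, 390, 390, 677, 677, 677, 1187, 1329
The 2 values of 380 occupy positions 1–2 → each gets rank 2.
The 2 values of 390 occupy positions 3–4 → each gets rank 4.
The 3 values of 677 occupy positions 5–7 → each gets rank 7.
Ranks ≤ 5: {2, 2, 4, 4} → 4 values.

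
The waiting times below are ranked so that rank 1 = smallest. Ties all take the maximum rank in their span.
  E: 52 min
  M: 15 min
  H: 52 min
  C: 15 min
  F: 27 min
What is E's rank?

Sorted (ascending): 15, 15, 27, 52, 52
The 2 values of 15 occupy positions 1–2 → each gets rank 2.
The 2 values of 52 occupy positions 4–5 → each gets rank 5.
E has value 52 min → rank 5.

5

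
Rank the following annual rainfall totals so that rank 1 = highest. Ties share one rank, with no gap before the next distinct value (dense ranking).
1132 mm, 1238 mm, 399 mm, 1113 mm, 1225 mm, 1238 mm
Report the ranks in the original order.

3, 1, 5, 4, 2, 1

Sorted (descending): 1238, 1238, 1225, 1132, 1113, 399
The 2 values of 1238 share dense rank 1.
Remaining distinct values take the next consecutive integers.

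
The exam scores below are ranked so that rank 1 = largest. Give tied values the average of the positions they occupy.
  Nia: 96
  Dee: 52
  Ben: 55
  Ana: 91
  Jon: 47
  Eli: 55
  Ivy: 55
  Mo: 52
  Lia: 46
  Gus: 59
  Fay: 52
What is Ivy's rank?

Sorted (descending): 96, 91, 59, 55, 55, 55, 52, 52, 52, 47, 46
The 3 values of 55 occupy positions 4–6 → average rank 5.
The 3 values of 52 occupy positions 7–9 → average rank 8.
Ivy has value 55 → rank 5.

5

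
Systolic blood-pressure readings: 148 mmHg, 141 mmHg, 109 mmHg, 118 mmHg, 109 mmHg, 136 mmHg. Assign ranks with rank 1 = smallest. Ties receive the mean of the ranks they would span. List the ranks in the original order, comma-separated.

Sorted (ascending): 109, 109, 118, 136, 141, 148
The 2 values of 109 occupy positions 1–2 → average rank (1+2)/2 = 1.5.

6, 5, 1.5, 3, 1.5, 4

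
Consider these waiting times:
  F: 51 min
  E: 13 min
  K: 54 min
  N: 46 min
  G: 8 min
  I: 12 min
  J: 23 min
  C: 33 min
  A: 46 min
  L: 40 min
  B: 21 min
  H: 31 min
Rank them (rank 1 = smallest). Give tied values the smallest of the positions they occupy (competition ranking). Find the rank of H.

6

Sorted (ascending): 8, 12, 13, 21, 23, 31, 33, 40, 46, 46, 51, 54
The 2 values of 46 occupy positions 9–10 → each gets rank 9.
H has value 31 min → rank 6.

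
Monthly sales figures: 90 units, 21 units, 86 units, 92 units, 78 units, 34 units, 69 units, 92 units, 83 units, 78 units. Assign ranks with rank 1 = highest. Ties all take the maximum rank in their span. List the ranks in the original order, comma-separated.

3, 10, 4, 2, 7, 9, 8, 2, 5, 7

Sorted (descending): 92, 92, 90, 86, 83, 78, 78, 69, 34, 21
The 2 values of 92 occupy positions 1–2 → each gets rank 2.
The 2 values of 78 occupy positions 6–7 → each gets rank 7.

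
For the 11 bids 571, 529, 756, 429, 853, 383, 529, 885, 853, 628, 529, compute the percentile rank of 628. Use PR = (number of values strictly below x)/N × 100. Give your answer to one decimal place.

N = 11.
Strictly below 628: 6. Equal to 628: 1.
PR = 6/11 × 100 = 54.5

54.5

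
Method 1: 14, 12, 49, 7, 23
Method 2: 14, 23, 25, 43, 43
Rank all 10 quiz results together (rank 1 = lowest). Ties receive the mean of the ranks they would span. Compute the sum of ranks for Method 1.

Sorted (ascending): 7, 12, 14, 14, 23, 23, 25, 43, 43, 49
The 2 values of 14 occupy positions 3–4 → average rank (3+4)/2 = 3.5.
The 2 values of 23 occupy positions 5–6 → average rank (5+6)/2 = 5.5.
The 2 values of 43 occupy positions 8–9 → average rank (8+9)/2 = 8.5.
Method 1 values → pooled ranks: 14→3.5, 12→2, 49→10, 7→1, 23→5.5
Rank sum = 3.5 + 2 + 10 + 1 + 5.5 = 22

22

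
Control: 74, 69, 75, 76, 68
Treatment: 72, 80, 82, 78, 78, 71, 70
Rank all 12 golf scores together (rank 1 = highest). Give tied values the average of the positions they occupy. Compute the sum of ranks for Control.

Sorted (descending): 82, 80, 78, 78, 76, 75, 74, 72, 71, 70, 69, 68
The 2 values of 78 occupy positions 3–4 → average rank (3+4)/2 = 3.5.
Control values → pooled ranks: 74→7, 69→11, 75→6, 76→5, 68→12
Rank sum = 7 + 11 + 6 + 5 + 12 = 41

41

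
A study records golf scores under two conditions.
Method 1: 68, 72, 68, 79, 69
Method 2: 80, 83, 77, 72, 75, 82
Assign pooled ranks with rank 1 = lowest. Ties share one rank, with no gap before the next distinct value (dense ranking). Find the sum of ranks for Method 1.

13

Sorted (ascending): 68, 68, 69, 72, 72, 75, 77, 79, 80, 82, 83
The 2 values of 68 share dense rank 1.
The 2 values of 72 share dense rank 3.
Remaining distinct values take the next consecutive integers.
Method 1 values → pooled ranks: 68→1, 72→3, 68→1, 79→6, 69→2
Rank sum = 1 + 3 + 1 + 6 + 2 = 13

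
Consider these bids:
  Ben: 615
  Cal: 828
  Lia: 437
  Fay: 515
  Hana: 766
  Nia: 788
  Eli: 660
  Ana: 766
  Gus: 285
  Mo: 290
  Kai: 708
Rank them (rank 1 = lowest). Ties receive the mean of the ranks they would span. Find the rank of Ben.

Sorted (ascending): 285, 290, 437, 515, 615, 660, 708, 766, 766, 788, 828
The 2 values of 766 occupy positions 8–9 → average rank (8+9)/2 = 8.5.
Ben has value 615 → rank 5.

5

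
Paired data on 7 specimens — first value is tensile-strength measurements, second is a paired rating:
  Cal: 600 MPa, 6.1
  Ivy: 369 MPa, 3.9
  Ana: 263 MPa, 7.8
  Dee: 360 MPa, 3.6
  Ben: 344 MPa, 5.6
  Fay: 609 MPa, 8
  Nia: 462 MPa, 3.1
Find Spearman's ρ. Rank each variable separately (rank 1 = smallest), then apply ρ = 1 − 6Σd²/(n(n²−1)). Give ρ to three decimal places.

Ranks of variable 1: 6, 4, 1, 3, 2, 7, 5
Ranks of variable 2: 5, 3, 6, 2, 4, 7, 1
d = r₁ − r₂: 1, 1, -5, 1, -2, 0, 4
d²: 1, 1, 25, 1, 4, 0, 16; Σd² = 48
ρ = 1 − 6·48/(7·48) = 1 − 288/336 = 0.143

0.143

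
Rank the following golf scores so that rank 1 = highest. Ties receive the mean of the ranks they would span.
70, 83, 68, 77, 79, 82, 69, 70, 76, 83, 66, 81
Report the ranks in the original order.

8.5, 1.5, 11, 6, 5, 3, 10, 8.5, 7, 1.5, 12, 4

Sorted (descending): 83, 83, 82, 81, 79, 77, 76, 70, 70, 69, 68, 66
The 2 values of 83 occupy positions 1–2 → average rank (1+2)/2 = 1.5.
The 2 values of 70 occupy positions 8–9 → average rank (8+9)/2 = 8.5.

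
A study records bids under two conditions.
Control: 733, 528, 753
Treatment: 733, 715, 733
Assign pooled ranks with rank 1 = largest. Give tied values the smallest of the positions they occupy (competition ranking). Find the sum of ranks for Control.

Sorted (descending): 753, 733, 733, 733, 715, 528
The 3 values of 733 occupy positions 2–4 → each gets rank 2.
Control values → pooled ranks: 733→2, 528→6, 753→1
Rank sum = 2 + 6 + 1 = 9

9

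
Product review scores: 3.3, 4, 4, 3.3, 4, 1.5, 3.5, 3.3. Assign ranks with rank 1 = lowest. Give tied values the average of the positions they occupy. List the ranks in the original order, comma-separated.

3, 7, 7, 3, 7, 1, 5, 3

Sorted (ascending): 1.5, 3.3, 3.3, 3.3, 3.5, 4, 4, 4
The 3 values of 3.3 occupy positions 2–4 → average rank 3.
The 3 values of 4 occupy positions 6–8 → average rank 7.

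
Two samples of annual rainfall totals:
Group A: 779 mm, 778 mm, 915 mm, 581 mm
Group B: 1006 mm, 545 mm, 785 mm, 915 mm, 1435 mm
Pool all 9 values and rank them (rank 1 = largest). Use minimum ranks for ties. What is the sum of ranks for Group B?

20

Sorted (descending): 1435, 1006, 915, 915, 785, 779, 778, 581, 545
The 2 values of 915 occupy positions 3–4 → each gets rank 3.
Group B values → pooled ranks: 1006→2, 545→9, 785→5, 915→3, 1435→1
Rank sum = 2 + 9 + 5 + 3 + 1 = 20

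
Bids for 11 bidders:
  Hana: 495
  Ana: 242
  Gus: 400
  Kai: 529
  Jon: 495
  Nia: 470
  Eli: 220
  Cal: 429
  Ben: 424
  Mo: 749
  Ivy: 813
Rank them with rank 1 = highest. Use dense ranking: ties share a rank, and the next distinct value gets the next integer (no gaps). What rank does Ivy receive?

1

Sorted (descending): 813, 749, 529, 495, 495, 470, 429, 424, 400, 242, 220
The 2 values of 495 share dense rank 4.
Remaining distinct values take the next consecutive integers.
Ivy has value 813 → rank 1.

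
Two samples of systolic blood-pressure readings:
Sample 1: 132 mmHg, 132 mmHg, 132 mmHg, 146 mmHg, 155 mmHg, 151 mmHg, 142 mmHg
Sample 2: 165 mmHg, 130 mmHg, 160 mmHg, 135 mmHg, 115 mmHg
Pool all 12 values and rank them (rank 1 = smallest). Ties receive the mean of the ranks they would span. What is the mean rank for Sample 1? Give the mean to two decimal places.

Sorted (ascending): 115, 130, 132, 132, 132, 135, 142, 146, 151, 155, 160, 165
The 3 values of 132 occupy positions 3–5 → average rank 4.
Sample 1 values → pooled ranks: 132→4, 132→4, 132→4, 146→8, 155→10, 151→9, 142→7
Mean rank = (4 + 4 + 4 + 8 + 10 + 9 + 7) / 7 = 6.57

6.57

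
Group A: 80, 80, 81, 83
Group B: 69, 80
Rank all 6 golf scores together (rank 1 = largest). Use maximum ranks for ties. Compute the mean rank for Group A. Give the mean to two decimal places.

Sorted (descending): 83, 81, 80, 80, 80, 69
The 3 values of 80 occupy positions 3–5 → each gets rank 5.
Group A values → pooled ranks: 80→5, 80→5, 81→2, 83→1
Mean rank = (5 + 5 + 2 + 1) / 4 = 3.25

3.25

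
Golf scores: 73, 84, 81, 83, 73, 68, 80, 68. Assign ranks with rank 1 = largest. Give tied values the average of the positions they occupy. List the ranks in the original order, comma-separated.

5.5, 1, 3, 2, 5.5, 7.5, 4, 7.5

Sorted (descending): 84, 83, 81, 80, 73, 73, 68, 68
The 2 values of 73 occupy positions 5–6 → average rank (5+6)/2 = 5.5.
The 2 values of 68 occupy positions 7–8 → average rank (7+8)/2 = 7.5.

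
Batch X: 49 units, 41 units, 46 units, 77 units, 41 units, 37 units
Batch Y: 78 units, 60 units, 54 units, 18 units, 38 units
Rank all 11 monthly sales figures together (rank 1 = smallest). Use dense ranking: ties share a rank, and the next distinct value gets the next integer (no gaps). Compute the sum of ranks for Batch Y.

29

Sorted (ascending): 18, 37, 38, 41, 41, 46, 49, 54, 60, 77, 78
The 2 values of 41 share dense rank 4.
Remaining distinct values take the next consecutive integers.
Batch Y values → pooled ranks: 78→10, 60→8, 54→7, 18→1, 38→3
Rank sum = 10 + 8 + 7 + 1 + 3 = 29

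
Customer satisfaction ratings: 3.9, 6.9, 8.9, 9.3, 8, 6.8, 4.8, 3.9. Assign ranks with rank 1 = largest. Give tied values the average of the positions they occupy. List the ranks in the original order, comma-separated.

Sorted (descending): 9.3, 8.9, 8, 6.9, 6.8, 4.8, 3.9, 3.9
The 2 values of 3.9 occupy positions 7–8 → average rank (7+8)/2 = 7.5.

7.5, 4, 2, 1, 3, 5, 6, 7.5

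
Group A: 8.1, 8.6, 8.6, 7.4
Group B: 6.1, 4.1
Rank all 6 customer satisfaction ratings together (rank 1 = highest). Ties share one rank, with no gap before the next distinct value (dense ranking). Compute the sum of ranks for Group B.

Sorted (descending): 8.6, 8.6, 8.1, 7.4, 6.1, 4.1
The 2 values of 8.6 share dense rank 1.
Remaining distinct values take the next consecutive integers.
Group B values → pooled ranks: 6.1→4, 4.1→5
Rank sum = 4 + 5 = 9

9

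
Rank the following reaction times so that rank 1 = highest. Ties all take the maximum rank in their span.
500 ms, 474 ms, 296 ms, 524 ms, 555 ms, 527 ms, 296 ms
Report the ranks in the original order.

4, 5, 7, 3, 1, 2, 7

Sorted (descending): 555, 527, 524, 500, 474, 296, 296
The 2 values of 296 occupy positions 6–7 → each gets rank 7.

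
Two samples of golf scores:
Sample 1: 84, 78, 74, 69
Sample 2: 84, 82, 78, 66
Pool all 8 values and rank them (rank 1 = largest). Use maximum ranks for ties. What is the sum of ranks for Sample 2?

Sorted (descending): 84, 84, 82, 78, 78, 74, 69, 66
The 2 values of 84 occupy positions 1–2 → each gets rank 2.
The 2 values of 78 occupy positions 4–5 → each gets rank 5.
Sample 2 values → pooled ranks: 84→2, 82→3, 78→5, 66→8
Rank sum = 2 + 3 + 5 + 8 = 18

18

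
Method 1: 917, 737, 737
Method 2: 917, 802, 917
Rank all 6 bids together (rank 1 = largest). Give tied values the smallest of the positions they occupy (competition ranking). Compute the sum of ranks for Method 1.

11

Sorted (descending): 917, 917, 917, 802, 737, 737
The 3 values of 917 occupy positions 1–3 → each gets rank 1.
The 2 values of 737 occupy positions 5–6 → each gets rank 5.
Method 1 values → pooled ranks: 917→1, 737→5, 737→5
Rank sum = 1 + 5 + 5 = 11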